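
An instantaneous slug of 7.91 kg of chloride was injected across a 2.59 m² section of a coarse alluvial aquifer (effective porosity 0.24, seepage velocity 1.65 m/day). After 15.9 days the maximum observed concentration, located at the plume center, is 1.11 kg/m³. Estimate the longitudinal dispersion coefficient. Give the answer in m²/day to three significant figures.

0.658 m²/day

At the plume center C_max = M/(n_e·A·√(4πDt)), so D = M²/(4πt·(n_e·A·C_max)²).
n_e·A·C_max = 0.24 × 2.59 × 1.11 = 0.6900 kg/m.
D = 7.91²/(4π × 15.9 × 0.6900²) = 0.658 m²/day.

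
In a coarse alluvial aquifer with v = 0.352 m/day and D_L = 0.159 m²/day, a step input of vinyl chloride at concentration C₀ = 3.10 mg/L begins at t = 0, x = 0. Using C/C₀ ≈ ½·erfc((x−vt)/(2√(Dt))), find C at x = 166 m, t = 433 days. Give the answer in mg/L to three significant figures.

0.383 mg/L

For a continuous step input, C/C₀ ≈ ½·erfc((x−vt)/(2√(Dt))).
vt = 0.352 × 433 = 152.416 m and 2√(Dt) = 2√(0.159 × 433) = 16.59 m.
Argument (x−vt)/(2√(Dt)) = (166 − 152.416)/16.59 = 0.8188; ½·erfc(0.8188) = 0.1234.
C = 3.10 × 0.1234 = 0.383 mg/L.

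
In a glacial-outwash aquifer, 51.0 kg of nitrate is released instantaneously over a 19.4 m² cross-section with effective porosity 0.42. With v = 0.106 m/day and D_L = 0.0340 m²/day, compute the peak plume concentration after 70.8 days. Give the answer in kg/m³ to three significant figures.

1.14 kg/m³

The peak of an instantaneous 1D plume sits at x = vt; there the Gaussian factor is 1 and C_max = M/(n_e·A·√(4πDt)), where n_e·A is the pore area the mass is dissolved in.
√(4πDt) = √(4π × 0.0340 × 70.8) = 5.500 m, so C_max = 51.0/(0.42 × 19.4 × 5.500) = 1.14 kg/m³.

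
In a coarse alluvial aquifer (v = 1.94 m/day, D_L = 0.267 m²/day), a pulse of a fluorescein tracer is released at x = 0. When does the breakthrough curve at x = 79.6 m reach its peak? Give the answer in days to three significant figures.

For the 1D instantaneous-source solution, setting ∂C/∂t = 0 at fixed x gives v²t² + 2Dt − x² = 0, so t = (√(D² + v²x²) − D)/v².
√(D² + v²x²) = √(0.267² + 1.94² × 79.6²) = 154.4; v² = 3.7636.
t = (154.4 − 0.267)/3.7636 = 41.0 days (vs. the pure-advection estimate x/v = 41.0 d).

41.0 days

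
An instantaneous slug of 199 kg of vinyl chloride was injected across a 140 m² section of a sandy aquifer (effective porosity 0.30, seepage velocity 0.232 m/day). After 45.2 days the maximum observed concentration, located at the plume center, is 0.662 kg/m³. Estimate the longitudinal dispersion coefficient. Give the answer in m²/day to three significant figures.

0.0902 m²/day

At the plume center C_max = M/(n_e·A·√(4πDt)), so D = M²/(4πt·(n_e·A·C_max)²).
n_e·A·C_max = 0.30 × 140 × 0.662 = 27.80 kg/m.
D = 199²/(4π × 45.2 × 27.80²) = 0.0902 m²/day.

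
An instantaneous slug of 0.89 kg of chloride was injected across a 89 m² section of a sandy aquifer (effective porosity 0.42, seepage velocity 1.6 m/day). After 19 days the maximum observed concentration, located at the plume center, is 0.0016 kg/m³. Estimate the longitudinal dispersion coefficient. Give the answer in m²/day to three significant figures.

0.927 m²/day

At the plume center C_max = M/(n_e·A·√(4πDt)), so D = M²/(4πt·(n_e·A·C_max)²).
n_e·A·C_max = 0.42 × 89 × 0.0016 = 0.05981 kg/m.
D = 0.89²/(4π × 19 × 0.05981²) = 0.927 m²/day.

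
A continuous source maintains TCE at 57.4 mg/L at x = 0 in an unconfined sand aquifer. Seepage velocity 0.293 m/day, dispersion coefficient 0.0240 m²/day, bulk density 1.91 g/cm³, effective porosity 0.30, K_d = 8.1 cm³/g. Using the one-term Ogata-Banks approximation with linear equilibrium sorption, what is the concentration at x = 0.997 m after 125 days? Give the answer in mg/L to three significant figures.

10.7 mg/L

Retardation factor R = 1 + ρ_b·K_d/n = 1 + 1.91 × 8.1/0.30 = 52.57.
Sorption retards both mechanisms: v_R = v/R = 0.005574 m/day, D_R = D/R = 0.0004565 m²/day.
v_R·t = 0.005574 × 125 = 0.69675 m; 2√(D_R t) = 0.4778 m; argument = (0.997 − 0.69675)/0.4778 = 0.6284.
C = C₀ × ½·erfc(0.6284) = 57.4 × 0.1871 = 10.7 mg/L.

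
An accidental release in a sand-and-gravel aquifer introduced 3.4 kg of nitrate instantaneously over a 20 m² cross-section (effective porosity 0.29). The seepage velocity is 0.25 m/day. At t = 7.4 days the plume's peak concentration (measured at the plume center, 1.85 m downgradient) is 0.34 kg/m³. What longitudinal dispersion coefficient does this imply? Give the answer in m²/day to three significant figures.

At the plume center C_max = M/(n_e·A·√(4πDt)), so D = M²/(4πt·(n_e·A·C_max)²).
n_e·A·C_max = 0.29 × 20 × 0.34 = 1.972 kg/m.
D = 3.4²/(4π × 7.4 × 1.972²) = 0.0320 m²/day.

0.0320 m²/day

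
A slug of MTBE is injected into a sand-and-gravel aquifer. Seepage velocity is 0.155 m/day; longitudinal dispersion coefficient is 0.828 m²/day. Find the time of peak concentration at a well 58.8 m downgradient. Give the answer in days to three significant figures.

346 days

For the 1D instantaneous-source solution, setting ∂C/∂t = 0 at fixed x gives v²t² + 2Dt − x² = 0, so t = (√(D² + v²x²) − D)/v².
√(D² + v²x²) = √(0.828² + 0.155² × 58.8²) = 9.152; v² = 0.024025.
t = (9.152 − 0.828)/0.024025 = 346 days (vs. the pure-advection estimate x/v = 379 d).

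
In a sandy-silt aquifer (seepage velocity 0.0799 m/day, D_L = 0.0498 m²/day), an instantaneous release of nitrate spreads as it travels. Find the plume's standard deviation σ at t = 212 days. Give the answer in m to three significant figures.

Dispersive spreading gives a Gaussian with σ² = 2Dt; advection only shifts the center.
σ = √(2 × 0.0498 × 212) = 4.60 m.

4.60 m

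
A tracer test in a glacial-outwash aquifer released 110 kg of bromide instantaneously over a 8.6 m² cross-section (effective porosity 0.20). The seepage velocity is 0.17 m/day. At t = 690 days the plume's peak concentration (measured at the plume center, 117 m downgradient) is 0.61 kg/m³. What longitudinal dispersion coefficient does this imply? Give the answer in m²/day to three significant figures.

At the plume center C_max = M/(n_e·A·√(4πDt)), so D = M²/(4πt·(n_e·A·C_max)²).
n_e·A·C_max = 0.20 × 8.6 × 0.61 = 1.049 kg/m.
D = 110²/(4π × 690 × 1.049²) = 1.27 m²/day.

1.27 m²/day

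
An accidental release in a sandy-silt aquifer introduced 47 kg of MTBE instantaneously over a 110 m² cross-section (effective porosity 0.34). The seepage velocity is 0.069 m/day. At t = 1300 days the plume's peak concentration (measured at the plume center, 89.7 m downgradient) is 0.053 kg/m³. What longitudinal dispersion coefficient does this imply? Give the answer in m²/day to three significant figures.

At the plume center C_max = M/(n_e·A·√(4πDt)), so D = M²/(4πt·(n_e·A·C_max)²).
n_e·A·C_max = 0.34 × 110 × 0.053 = 1.982 kg/m.
D = 47²/(4π × 1300 × 1.982²) = 0.0344 m²/day.

0.0344 m²/day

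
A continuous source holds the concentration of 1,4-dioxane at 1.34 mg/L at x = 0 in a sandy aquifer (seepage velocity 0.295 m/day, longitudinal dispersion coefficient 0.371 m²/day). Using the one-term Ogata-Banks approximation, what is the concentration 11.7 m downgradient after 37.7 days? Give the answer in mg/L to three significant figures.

For a continuous step input, C/C₀ ≈ ½·erfc((x−vt)/(2√(Dt))).
vt = 0.295 × 37.7 = 11.1215 m and 2√(Dt) = 2√(0.371 × 37.7) = 7.480 m.
Argument (x−vt)/(2√(Dt)) = (11.7 − 11.1215)/7.480 = 0.07734; ½·erfc(0.07734) = 0.4565.
C = 1.34 × 0.4565 = 0.612 mg/L.

0.612 mg/L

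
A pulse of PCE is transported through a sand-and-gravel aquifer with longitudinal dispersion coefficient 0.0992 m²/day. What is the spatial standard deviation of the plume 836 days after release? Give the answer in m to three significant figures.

Dispersive spreading gives a Gaussian with σ² = 2Dt; advection only shifts the center.
σ = √(2 × 0.0992 × 836) = 12.9 m.

12.9 m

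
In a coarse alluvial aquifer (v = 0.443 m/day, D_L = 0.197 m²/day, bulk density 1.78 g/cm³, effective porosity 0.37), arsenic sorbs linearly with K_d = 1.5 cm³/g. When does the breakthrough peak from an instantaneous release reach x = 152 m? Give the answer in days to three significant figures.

Retardation factor R = 1 + ρ_b·K_d/n = 1 + 1.78 × 1.5/0.37 = 8.216.
Sorption retards both mechanisms: v_R = v/R = 0.05392 m/day, D_R = D/R = 0.02398 m²/day.
Peak time from v_R²t² + 2D_R t − x² = 0: t = (√(D_R² + v_R²x²) − D_R)/v_R².
√(D_R² + v_R²x²) = √(0.02398² + 0.05392² × 152²) = 8.196; v_R² = 0.002907.
t = (8.196 − 0.02398)/0.002907 = 2810 days.

2810 days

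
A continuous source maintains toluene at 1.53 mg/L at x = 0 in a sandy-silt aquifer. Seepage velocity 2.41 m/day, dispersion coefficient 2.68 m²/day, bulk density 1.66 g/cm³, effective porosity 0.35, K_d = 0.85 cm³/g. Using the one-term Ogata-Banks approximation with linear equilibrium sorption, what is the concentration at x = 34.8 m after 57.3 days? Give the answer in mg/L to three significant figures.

Retardation factor R = 1 + ρ_b·K_d/n = 1 + 1.66 × 0.85/0.35 = 5.031.
Sorption retards both mechanisms: v_R = v/R = 0.4790 m/day, D_R = D/R = 0.5327 m²/day.
v_R·t = 0.4790 × 57.3 = 27.4467 m; 2√(D_R t) = 11.05 m; argument = (34.8 − 27.4467)/11.05 = 0.6655.
C = C₀ × ½·erfc(0.6655) = 1.53 × 0.1733 = 0.265 mg/L.

0.265 mg/L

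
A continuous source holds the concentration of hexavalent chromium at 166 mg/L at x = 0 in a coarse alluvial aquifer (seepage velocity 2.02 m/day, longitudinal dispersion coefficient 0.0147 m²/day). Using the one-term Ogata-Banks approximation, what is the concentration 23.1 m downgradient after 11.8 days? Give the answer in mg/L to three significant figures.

148 mg/L

For a continuous step input, C/C₀ ≈ ½·erfc((x−vt)/(2√(Dt))).
vt = 2.02 × 11.8 = 23.836 m and 2√(Dt) = 2√(0.0147 × 11.8) = 0.8330 m.
Argument (x−vt)/(2√(Dt)) = (23.1 − 23.836)/0.8330 = -0.8836; ½·erfc(-0.8836) = 0.8943.
C = 166 × 0.8943 = 148 mg/L.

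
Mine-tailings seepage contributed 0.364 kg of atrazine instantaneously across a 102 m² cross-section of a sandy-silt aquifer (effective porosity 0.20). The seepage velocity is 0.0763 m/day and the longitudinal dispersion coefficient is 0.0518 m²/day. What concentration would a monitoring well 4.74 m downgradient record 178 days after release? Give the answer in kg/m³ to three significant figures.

0.000199 kg/m³

For an instantaneous plane source, C(x,t) = M/(n_e·A·√(4πDt)) · exp(−(x−vt)²/(4Dt)), with n_e·A the pore (flow) area.
Plume center vt = 0.0763 × 178 = 13.5814 m, so the well at 4.74 m is 8.8414 m upgradient of the peak.
√(4πDt) = 10.76 m, giving peak height M/(n_e·A·√(4πDt)) = 0.364/(0.20 × 102 × 10.76) = 0.001658 kg/m³.
(x−vt)²/(4Dt) = (-8.8414)²/(4 × 0.0518 × 178) = 2.119; exp(−2.119) = 0.1202.
C = 0.001658 × 0.1202 = 0.000199 kg/m³.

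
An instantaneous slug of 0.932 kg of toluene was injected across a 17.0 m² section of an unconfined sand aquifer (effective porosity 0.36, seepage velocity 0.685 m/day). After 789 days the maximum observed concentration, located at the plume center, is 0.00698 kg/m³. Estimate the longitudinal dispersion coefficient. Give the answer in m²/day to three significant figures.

0.0480 m²/day

At the plume center C_max = M/(n_e·A·√(4πDt)), so D = M²/(4πt·(n_e·A·C_max)²).
n_e·A·C_max = 0.36 × 17.0 × 0.00698 = 0.04272 kg/m.
D = 0.932²/(4π × 789 × 0.04272²) = 0.0480 m²/day.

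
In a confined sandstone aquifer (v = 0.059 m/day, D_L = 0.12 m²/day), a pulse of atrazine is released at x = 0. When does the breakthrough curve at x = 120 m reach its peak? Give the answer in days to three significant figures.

2000 days

For the 1D instantaneous-source solution, setting ∂C/∂t = 0 at fixed x gives v²t² + 2Dt − x² = 0, so t = (√(D² + v²x²) − D)/v².
√(D² + v²x²) = √(0.12² + 0.059² × 120²) = 7.081; v² = 0.003481.
t = (7.081 − 0.12)/0.003481 = 2000 days (vs. the pure-advection estimate x/v = 2030 d).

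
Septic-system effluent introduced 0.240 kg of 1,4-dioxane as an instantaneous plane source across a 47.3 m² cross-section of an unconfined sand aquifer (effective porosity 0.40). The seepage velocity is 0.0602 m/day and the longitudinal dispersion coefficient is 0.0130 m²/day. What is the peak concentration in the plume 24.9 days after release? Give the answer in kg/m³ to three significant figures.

0.00629 kg/m³

The peak of an instantaneous 1D plume sits at x = vt; there the Gaussian factor is 1 and C_max = M/(n_e·A·√(4πDt)), where n_e·A is the pore area the mass is dissolved in.
√(4πDt) = √(4π × 0.0130 × 24.9) = 2.017 m, so C_max = 0.240/(0.40 × 47.3 × 2.017) = 0.00629 kg/m³.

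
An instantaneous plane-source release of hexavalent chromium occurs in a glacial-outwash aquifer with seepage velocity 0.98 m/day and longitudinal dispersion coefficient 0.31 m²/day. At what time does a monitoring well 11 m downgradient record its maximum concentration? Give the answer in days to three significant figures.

10.9 days

For the 1D instantaneous-source solution, setting ∂C/∂t = 0 at fixed x gives v²t² + 2Dt − x² = 0, so t = (√(D² + v²x²) − D)/v².
√(D² + v²x²) = √(0.31² + 0.98² × 11²) = 10.78; v² = 0.9604.
t = (10.78 − 0.31)/0.9604 = 10.9 days (vs. the pure-advection estimate x/v = 11.2 d).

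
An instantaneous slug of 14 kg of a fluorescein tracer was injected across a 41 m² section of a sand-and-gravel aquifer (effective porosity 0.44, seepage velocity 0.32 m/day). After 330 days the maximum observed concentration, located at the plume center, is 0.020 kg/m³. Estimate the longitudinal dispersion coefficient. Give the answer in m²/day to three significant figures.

At the plume center C_max = M/(n_e·A·√(4πDt)), so D = M²/(4πt·(n_e·A·C_max)²).
n_e·A·C_max = 0.44 × 41 × 0.020 = 0.3608 kg/m.
D = 14²/(4π × 330 × 0.3608²) = 0.363 m²/day.

0.363 m²/day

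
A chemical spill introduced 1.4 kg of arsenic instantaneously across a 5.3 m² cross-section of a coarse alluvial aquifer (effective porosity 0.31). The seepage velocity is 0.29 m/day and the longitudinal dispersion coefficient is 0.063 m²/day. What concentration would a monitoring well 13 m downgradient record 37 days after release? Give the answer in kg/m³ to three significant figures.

0.0906 kg/m³

For an instantaneous plane source, C(x,t) = M/(n_e·A·√(4πDt)) · exp(−(x−vt)²/(4Dt)), with n_e·A the pore (flow) area.
Plume center vt = 0.29 × 37 = 10.73 m, so the well at 13 m is 2.27 m downgradient of the peak.
√(4πDt) = 5.412 m, giving peak height M/(n_e·A·√(4πDt)) = 1.4/(0.31 × 5.3 × 5.412) = 0.1574 kg/m³.
(x−vt)²/(4Dt) = (2.27)²/(4 × 0.063 × 37) = 0.5526; exp(−0.5526) = 0.5755.
C = 0.1574 × 0.5755 = 0.0906 kg/m³.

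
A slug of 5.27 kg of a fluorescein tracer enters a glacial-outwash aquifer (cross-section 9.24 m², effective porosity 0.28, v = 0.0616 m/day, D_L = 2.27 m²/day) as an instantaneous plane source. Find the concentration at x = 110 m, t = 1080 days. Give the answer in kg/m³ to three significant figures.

For an instantaneous plane source, C(x,t) = M/(n_e·A·√(4πDt)) · exp(−(x−vt)²/(4Dt)), with n_e·A the pore (flow) area.
Plume center vt = 0.0616 × 1080 = 66.528 m, so the well at 110 m is 43.472 m downgradient of the peak.
√(4πDt) = 175.5 m, giving peak height M/(n_e·A·√(4πDt)) = 5.27/(0.28 × 9.24 × 175.5) = 0.01161 kg/m³.
(x−vt)²/(4Dt) = (43.472)²/(4 × 2.27 × 1080) = 0.1927; exp(−0.1927) = 0.8247.
C = 0.01161 × 0.8247 = 0.00957 kg/m³.

0.00957 kg/m³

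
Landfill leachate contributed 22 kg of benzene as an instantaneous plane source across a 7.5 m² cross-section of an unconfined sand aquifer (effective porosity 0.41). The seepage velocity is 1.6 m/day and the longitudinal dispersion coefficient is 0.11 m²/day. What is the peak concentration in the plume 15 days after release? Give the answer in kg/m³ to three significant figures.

The peak of an instantaneous 1D plume sits at x = vt; there the Gaussian factor is 1 and C_max = M/(n_e·A·√(4πDt)), where n_e·A is the pore area the mass is dissolved in.
√(4πDt) = √(4π × 0.11 × 15) = 4.554 m, so C_max = 22/(0.41 × 7.5 × 4.554) = 1.57 kg/m³.

1.57 kg/m³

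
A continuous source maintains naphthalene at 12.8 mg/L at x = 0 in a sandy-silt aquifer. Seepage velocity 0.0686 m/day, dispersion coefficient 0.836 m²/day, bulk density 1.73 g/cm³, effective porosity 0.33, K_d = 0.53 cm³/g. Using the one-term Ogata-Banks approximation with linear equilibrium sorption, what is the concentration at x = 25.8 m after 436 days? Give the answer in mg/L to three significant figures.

1.27 mg/L

Retardation factor R = 1 + ρ_b·K_d/n = 1 + 1.73 × 0.53/0.33 = 3.778.
Sorption retards both mechanisms: v_R = v/R = 0.01816 m/day, D_R = D/R = 0.2213 m²/day.
v_R·t = 0.01816 × 436 = 7.91776 m; 2√(D_R t) = 19.65 m; argument = (25.8 − 7.91776)/19.65 = 0.9100.
C = C₀ × ½·erfc(0.9100) = 12.8 × 0.09906 = 1.27 mg/L.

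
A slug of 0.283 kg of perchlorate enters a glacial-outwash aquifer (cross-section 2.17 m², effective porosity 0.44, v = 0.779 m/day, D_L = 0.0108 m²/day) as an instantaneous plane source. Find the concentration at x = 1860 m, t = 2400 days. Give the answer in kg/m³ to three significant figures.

For an instantaneous plane source, C(x,t) = M/(n_e·A·√(4πDt)) · exp(−(x−vt)²/(4Dt)), with n_e·A the pore (flow) area.
Plume center vt = 0.779 × 2400 = 1869.6 m, so the well at 1860 m is 9.6 m upgradient of the peak.
√(4πDt) = 18.05 m, giving peak height M/(n_e·A·√(4πDt)) = 0.283/(0.44 × 2.17 × 18.05) = 0.01642 kg/m³.
(x−vt)²/(4Dt) = (-9.6)²/(4 × 0.0108 × 2400) = 0.8889; exp(−0.8889) = 0.4111.
C = 0.01642 × 0.4111 = 0.00675 kg/m³.

0.00675 kg/m³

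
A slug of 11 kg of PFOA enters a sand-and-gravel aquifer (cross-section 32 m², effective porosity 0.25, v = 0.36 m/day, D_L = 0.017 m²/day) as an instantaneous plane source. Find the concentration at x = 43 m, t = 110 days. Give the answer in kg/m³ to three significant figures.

0.0605 kg/m³

For an instantaneous plane source, C(x,t) = M/(n_e·A·√(4πDt)) · exp(−(x−vt)²/(4Dt)), with n_e·A the pore (flow) area.
Plume center vt = 0.36 × 110 = 39.6 m, so the well at 43 m is 3.4 m downgradient of the peak.
√(4πDt) = 4.848 m, giving peak height M/(n_e·A·√(4πDt)) = 11/(0.25 × 32 × 4.848) = 0.2836 kg/m³.
(x−vt)²/(4Dt) = (3.4)²/(4 × 0.017 × 110) = 1.545; exp(−1.545) = 0.2133.
C = 0.2836 × 0.2133 = 0.0605 kg/m³.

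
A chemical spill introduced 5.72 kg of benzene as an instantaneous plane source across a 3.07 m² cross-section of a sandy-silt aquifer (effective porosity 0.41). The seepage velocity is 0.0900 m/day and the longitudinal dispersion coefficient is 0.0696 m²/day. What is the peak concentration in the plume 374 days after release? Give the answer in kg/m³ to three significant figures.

0.251 kg/m³

The peak of an instantaneous 1D plume sits at x = vt; there the Gaussian factor is 1 and C_max = M/(n_e·A·√(4πDt)), where n_e·A is the pore area the mass is dissolved in.
√(4πDt) = √(4π × 0.0696 × 374) = 18.09 m, so C_max = 5.72/(0.41 × 3.07 × 18.09) = 0.251 kg/m³.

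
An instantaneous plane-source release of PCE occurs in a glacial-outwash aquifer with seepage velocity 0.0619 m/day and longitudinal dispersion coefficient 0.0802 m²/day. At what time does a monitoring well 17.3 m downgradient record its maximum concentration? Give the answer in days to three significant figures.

259 days

For the 1D instantaneous-source solution, setting ∂C/∂t = 0 at fixed x gives v²t² + 2Dt − x² = 0, so t = (√(D² + v²x²) − D)/v².
√(D² + v²x²) = √(0.0802² + 0.0619² × 17.3²) = 1.074; v² = 0.00383161.
t = (1.074 − 0.0802)/0.00383161 = 259 days (vs. the pure-advection estimate x/v = 279 d).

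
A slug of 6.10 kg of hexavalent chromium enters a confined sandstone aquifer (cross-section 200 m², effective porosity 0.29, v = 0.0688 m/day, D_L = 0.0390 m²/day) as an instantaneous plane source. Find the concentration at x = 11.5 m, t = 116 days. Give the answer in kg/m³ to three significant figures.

For an instantaneous plane source, C(x,t) = M/(n_e·A·√(4πDt)) · exp(−(x−vt)²/(4Dt)), with n_e·A the pore (flow) area.
Plume center vt = 0.0688 × 116 = 7.9808 m, so the well at 11.5 m is 3.5192 m downgradient of the peak.
√(4πDt) = 7.540 m, giving peak height M/(n_e·A·√(4πDt)) = 6.10/(0.29 × 200 × 7.540) = 0.01395 kg/m³.
(x−vt)²/(4Dt) = (3.5192)²/(4 × 0.0390 × 116) = 0.6844; exp(−0.6844) = 0.5044.
C = 0.01395 × 0.5044 = 0.00704 kg/m³.

0.00704 kg/m³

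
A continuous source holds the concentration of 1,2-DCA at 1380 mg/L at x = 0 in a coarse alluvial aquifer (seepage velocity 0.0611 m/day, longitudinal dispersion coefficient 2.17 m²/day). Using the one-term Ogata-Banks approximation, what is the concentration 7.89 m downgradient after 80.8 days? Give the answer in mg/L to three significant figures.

604 mg/L

For a continuous step input, C/C₀ ≈ ½·erfc((x−vt)/(2√(Dt))).
vt = 0.0611 × 80.8 = 4.93688 m and 2√(Dt) = 2√(2.17 × 80.8) = 26.48 m.
Argument (x−vt)/(2√(Dt)) = (7.89 − 4.93688)/26.48 = 0.1115; ½·erfc(0.1115) = 0.4374.
C = 1380 × 0.4374 = 604 mg/L.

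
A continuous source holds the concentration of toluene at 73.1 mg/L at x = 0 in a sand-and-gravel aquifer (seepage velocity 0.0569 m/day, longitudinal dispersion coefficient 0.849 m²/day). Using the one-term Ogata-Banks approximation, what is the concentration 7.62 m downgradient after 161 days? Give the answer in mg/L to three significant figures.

For a continuous step input, C/C₀ ≈ ½·erfc((x−vt)/(2√(Dt))).
vt = 0.0569 × 161 = 9.1609 m and 2√(Dt) = 2√(0.849 × 161) = 23.38 m.
Argument (x−vt)/(2√(Dt)) = (7.62 − 9.1609)/23.38 = -0.06591; ½·erfc(-0.06591) = 0.5371.
C = 73.1 × 0.5371 = 39.3 mg/L.

39.3 mg/L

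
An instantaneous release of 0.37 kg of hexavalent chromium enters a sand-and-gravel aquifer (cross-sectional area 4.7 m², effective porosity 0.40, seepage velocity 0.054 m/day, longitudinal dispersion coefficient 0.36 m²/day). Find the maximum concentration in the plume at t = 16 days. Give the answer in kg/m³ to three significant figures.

0.0231 kg/m³

The peak of an instantaneous 1D plume sits at x = vt; there the Gaussian factor is 1 and C_max = M/(n_e·A·√(4πDt)), where n_e·A is the pore area the mass is dissolved in.
√(4πDt) = √(4π × 0.36 × 16) = 8.508 m, so C_max = 0.37/(0.40 × 4.7 × 8.508) = 0.0231 kg/m³.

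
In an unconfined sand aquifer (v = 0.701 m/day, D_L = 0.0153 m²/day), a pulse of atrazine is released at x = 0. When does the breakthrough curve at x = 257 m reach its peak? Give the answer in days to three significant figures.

For the 1D instantaneous-source solution, setting ∂C/∂t = 0 at fixed x gives v²t² + 2Dt − x² = 0, so t = (√(D² + v²x²) − D)/v².
√(D² + v²x²) = √(0.0153² + 0.701² × 257²) = 180.2; v² = 0.491401.
t = (180.2 − 0.0153)/0.491401 = 367 days (vs. the pure-advection estimate x/v = 367 d).

367 days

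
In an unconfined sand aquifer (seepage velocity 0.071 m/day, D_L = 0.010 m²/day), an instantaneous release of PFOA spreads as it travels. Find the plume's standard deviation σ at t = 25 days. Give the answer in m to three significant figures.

Dispersive spreading gives a Gaussian with σ² = 2Dt; advection only shifts the center.
σ = √(2 × 0.010 × 25) = 0.707 m.

0.707 m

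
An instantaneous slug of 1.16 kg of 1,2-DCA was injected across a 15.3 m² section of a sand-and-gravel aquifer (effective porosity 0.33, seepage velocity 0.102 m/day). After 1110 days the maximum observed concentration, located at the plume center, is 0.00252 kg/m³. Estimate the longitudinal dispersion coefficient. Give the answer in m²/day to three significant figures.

At the plume center C_max = M/(n_e·A·√(4πDt)), so D = M²/(4πt·(n_e·A·C_max)²).
n_e·A·C_max = 0.33 × 15.3 × 0.00252 = 0.01272 kg/m.
D = 1.16²/(4π × 1110 × 0.01272²) = 0.596 m²/day.

0.596 m²/day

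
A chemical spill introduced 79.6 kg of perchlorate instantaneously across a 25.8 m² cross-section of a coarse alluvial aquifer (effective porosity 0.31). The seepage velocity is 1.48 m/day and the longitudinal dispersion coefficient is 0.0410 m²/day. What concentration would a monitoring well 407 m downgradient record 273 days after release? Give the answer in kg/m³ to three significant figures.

For an instantaneous plane source, C(x,t) = M/(n_e·A·√(4πDt)) · exp(−(x−vt)²/(4Dt)), with n_e·A the pore (flow) area.
Plume center vt = 1.48 × 273 = 404.04 m, so the well at 407 m is 2.96 m downgradient of the peak.
√(4πDt) = 11.86 m, giving peak height M/(n_e·A·√(4πDt)) = 79.6/(0.31 × 25.8 × 11.86) = 0.8392 kg/m³.
(x−vt)²/(4Dt) = (2.96)²/(4 × 0.0410 × 273) = 0.1957; exp(−0.1957) = 0.8223.
C = 0.8392 × 0.8223 = 0.690 kg/m³.

0.690 kg/m³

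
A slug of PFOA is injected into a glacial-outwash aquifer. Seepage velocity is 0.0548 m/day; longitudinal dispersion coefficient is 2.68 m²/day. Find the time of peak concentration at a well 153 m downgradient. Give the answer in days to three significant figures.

2040 days

For the 1D instantaneous-source solution, setting ∂C/∂t = 0 at fixed x gives v²t² + 2Dt − x² = 0, so t = (√(D² + v²x²) − D)/v².
√(D² + v²x²) = √(2.68² + 0.0548² × 153²) = 8.802; v² = 0.00300304.
t = (8.802 − 2.68)/0.00300304 = 2040 days (vs. the pure-advection estimate x/v = 2790 d).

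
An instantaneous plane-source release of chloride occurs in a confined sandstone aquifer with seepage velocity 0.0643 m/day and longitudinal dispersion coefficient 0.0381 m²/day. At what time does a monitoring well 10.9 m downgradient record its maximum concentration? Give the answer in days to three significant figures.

161 days

For the 1D instantaneous-source solution, setting ∂C/∂t = 0 at fixed x gives v²t² + 2Dt − x² = 0, so t = (√(D² + v²x²) − D)/v².
√(D² + v²x²) = √(0.0381² + 0.0643² × 10.9²) = 0.7019; v² = 0.00413449.
t = (0.7019 − 0.0381)/0.00413449 = 161 days (vs. the pure-advection estimate x/v = 170 d).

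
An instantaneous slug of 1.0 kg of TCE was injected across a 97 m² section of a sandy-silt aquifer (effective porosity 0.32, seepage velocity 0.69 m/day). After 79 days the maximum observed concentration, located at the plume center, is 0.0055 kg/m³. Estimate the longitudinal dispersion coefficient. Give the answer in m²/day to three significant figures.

At the plume center C_max = M/(n_e·A·√(4πDt)), so D = M²/(4πt·(n_e·A·C_max)²).
n_e·A·C_max = 0.32 × 97 × 0.0055 = 0.1707 kg/m.
D = 1.0²/(4π × 79 × 0.1707²) = 0.0346 m²/day.

0.0346 m²/day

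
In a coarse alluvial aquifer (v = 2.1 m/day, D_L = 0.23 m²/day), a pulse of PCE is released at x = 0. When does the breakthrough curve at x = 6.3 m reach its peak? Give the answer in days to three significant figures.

2.95 days

For the 1D instantaneous-source solution, setting ∂C/∂t = 0 at fixed x gives v²t² + 2Dt − x² = 0, so t = (√(D² + v²x²) − D)/v².
√(D² + v²x²) = √(0.23² + 2.1² × 6.3²) = 13.23; v² = 4.41.
t = (13.23 − 0.23)/4.41 = 2.95 days (vs. the pure-advection estimate x/v = 3.00 d).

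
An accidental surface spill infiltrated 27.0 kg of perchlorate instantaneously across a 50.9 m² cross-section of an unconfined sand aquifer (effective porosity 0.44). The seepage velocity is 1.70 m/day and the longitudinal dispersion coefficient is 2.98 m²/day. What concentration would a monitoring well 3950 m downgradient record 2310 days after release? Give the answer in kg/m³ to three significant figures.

0.00402 kg/m³

For an instantaneous plane source, C(x,t) = M/(n_e·A·√(4πDt)) · exp(−(x−vt)²/(4Dt)), with n_e·A the pore (flow) area.
Plume center vt = 1.70 × 2310 = 3927 m, so the well at 3950 m is 23 m downgradient of the peak.
√(4πDt) = 294.1 m, giving peak height M/(n_e·A·√(4πDt)) = 27.0/(0.44 × 50.9 × 294.1) = 0.004099 kg/m³.
(x−vt)²/(4Dt) = (23)²/(4 × 2.98 × 2310) = 0.01921; exp(−0.01921) = 0.9810.
C = 0.004099 × 0.9810 = 0.00402 kg/m³.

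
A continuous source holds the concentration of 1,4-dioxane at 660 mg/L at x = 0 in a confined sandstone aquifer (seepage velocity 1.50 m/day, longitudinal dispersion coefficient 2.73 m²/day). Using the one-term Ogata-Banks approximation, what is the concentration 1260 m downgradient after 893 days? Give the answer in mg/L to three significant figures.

576 mg/L

For a continuous step input, C/C₀ ≈ ½·erfc((x−vt)/(2√(Dt))).
vt = 1.50 × 893 = 1339.5 m and 2√(Dt) = 2√(2.73 × 893) = 98.75 m.
Argument (x−vt)/(2√(Dt)) = (1260 − 1339.5)/98.75 = -0.8051; ½·erfc(-0.8051) = 0.8726.
C = 660 × 0.8726 = 576 mg/L.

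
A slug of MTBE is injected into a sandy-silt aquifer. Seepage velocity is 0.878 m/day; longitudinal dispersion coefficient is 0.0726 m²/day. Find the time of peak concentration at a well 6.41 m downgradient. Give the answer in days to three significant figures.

For the 1D instantaneous-source solution, setting ∂C/∂t = 0 at fixed x gives v²t² + 2Dt − x² = 0, so t = (√(D² + v²x²) − D)/v².
√(D² + v²x²) = √(0.0726² + 0.878² × 6.41²) = 5.628; v² = 0.770884.
t = (5.628 − 0.0726)/0.770884 = 7.21 days (vs. the pure-advection estimate x/v = 7.30 d).

7.21 days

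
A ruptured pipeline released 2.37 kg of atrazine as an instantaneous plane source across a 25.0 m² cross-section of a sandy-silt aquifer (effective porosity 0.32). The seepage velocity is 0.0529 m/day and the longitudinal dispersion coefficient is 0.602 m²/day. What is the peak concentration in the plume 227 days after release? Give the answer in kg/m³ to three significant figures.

The peak of an instantaneous 1D plume sits at x = vt; there the Gaussian factor is 1 and C_max = M/(n_e·A·√(4πDt)), where n_e·A is the pore area the mass is dissolved in.
√(4πDt) = √(4π × 0.602 × 227) = 41.44 m, so C_max = 2.37/(0.32 × 25.0 × 41.44) = 0.00715 kg/m³.

0.00715 kg/m³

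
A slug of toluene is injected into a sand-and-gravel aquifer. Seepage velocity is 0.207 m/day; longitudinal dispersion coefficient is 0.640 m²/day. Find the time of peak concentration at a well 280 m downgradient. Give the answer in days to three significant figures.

For the 1D instantaneous-source solution, setting ∂C/∂t = 0 at fixed x gives v²t² + 2Dt − x² = 0, so t = (√(D² + v²x²) − D)/v².
√(D² + v²x²) = √(0.640² + 0.207² × 280²) = 57.96; v² = 0.042849.
t = (57.96 − 0.640)/0.042849 = 1340 days (vs. the pure-advection estimate x/v = 1350 d).

1340 days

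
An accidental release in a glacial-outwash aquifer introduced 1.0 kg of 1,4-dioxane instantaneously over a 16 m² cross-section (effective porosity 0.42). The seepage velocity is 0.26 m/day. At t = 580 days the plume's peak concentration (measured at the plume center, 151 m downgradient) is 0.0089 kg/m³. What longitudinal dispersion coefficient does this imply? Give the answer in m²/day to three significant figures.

0.0384 m²/day

At the plume center C_max = M/(n_e·A·√(4πDt)), so D = M²/(4πt·(n_e·A·C_max)²).
n_e·A·C_max = 0.42 × 16 × 0.0089 = 0.05981 kg/m.
D = 1.0²/(4π × 580 × 0.05981²) = 0.0384 m²/day.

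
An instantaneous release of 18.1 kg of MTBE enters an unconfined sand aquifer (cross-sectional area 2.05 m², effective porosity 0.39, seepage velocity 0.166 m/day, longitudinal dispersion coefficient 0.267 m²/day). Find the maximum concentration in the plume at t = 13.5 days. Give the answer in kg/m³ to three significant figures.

3.36 kg/m³

The peak of an instantaneous 1D plume sits at x = vt; there the Gaussian factor is 1 and C_max = M/(n_e·A·√(4πDt)), where n_e·A is the pore area the mass is dissolved in.
√(4πDt) = √(4π × 0.267 × 13.5) = 6.730 m, so C_max = 18.1/(0.39 × 2.05 × 6.730) = 3.36 kg/m³.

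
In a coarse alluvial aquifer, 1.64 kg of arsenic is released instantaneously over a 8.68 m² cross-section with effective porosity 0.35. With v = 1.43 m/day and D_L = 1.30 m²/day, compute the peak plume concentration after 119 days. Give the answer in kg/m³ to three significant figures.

0.0122 kg/m³

The peak of an instantaneous 1D plume sits at x = vt; there the Gaussian factor is 1 and C_max = M/(n_e·A·√(4πDt)), where n_e·A is the pore area the mass is dissolved in.
√(4πDt) = √(4π × 1.30 × 119) = 44.09 m, so C_max = 1.64/(0.35 × 8.68 × 44.09) = 0.0122 kg/m³.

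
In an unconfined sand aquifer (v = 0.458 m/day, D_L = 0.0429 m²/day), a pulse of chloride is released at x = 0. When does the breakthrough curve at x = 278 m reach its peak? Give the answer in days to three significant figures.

For the 1D instantaneous-source solution, setting ∂C/∂t = 0 at fixed x gives v²t² + 2Dt − x² = 0, so t = (√(D² + v²x²) − D)/v².
√(D² + v²x²) = √(0.0429² + 0.458² × 278²) = 127.3; v² = 0.209764.
t = (127.3 − 0.0429)/0.209764 = 607 days (vs. the pure-advection estimate x/v = 607 d).

607 days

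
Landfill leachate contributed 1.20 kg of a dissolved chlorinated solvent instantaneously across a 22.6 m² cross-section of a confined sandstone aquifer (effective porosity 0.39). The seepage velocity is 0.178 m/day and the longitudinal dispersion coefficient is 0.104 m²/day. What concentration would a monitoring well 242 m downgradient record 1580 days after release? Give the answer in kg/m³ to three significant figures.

0.000288 kg/m³

For an instantaneous plane source, C(x,t) = M/(n_e·A·√(4πDt)) · exp(−(x−vt)²/(4Dt)), with n_e·A the pore (flow) area.
Plume center vt = 0.178 × 1580 = 281.24 m, so the well at 242 m is 39.24 m upgradient of the peak.
√(4πDt) = 45.44 m, giving peak height M/(n_e·A·√(4πDt)) = 1.20/(0.39 × 22.6 × 45.44) = 0.002996 kg/m³.
(x−vt)²/(4Dt) = (-39.24)²/(4 × 0.104 × 1580) = 2.343; exp(−2.343) = 0.09604.
C = 0.002996 × 0.09604 = 0.000288 kg/m³.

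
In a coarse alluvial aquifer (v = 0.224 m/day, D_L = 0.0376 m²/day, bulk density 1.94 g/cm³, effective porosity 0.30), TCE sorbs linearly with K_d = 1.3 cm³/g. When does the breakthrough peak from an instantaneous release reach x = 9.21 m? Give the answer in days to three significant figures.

380 days

Retardation factor R = 1 + ρ_b·K_d/n = 1 + 1.94 × 1.3/0.30 = 9.407.
Sorption retards both mechanisms: v_R = v/R = 0.02381 m/day, D_R = D/R = 0.003997 m²/day.
Peak time from v_R²t² + 2D_R t − x² = 0: t = (√(D_R² + v_R²x²) − D_R)/v_R².
√(D_R² + v_R²x²) = √(0.003997² + 0.02381² × 9.21²) = 0.2193; v_R² = 0.0005669.
t = (0.2193 − 0.003997)/0.0005669 = 380 days.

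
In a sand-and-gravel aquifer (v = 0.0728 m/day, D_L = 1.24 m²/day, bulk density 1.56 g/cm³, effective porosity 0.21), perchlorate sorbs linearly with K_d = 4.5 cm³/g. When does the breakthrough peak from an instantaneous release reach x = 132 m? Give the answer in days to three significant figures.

Retardation factor R = 1 + ρ_b·K_d/n = 1 + 1.56 × 4.5/0.21 = 34.43.
Sorption retards both mechanisms: v_R = v/R = 0.002114 m/day, D_R = D/R = 0.03602 m²/day.
Peak time from v_R²t² + 2D_R t − x² = 0: t = (√(D_R² + v_R²x²) − D_R)/v_R².
√(D_R² + v_R²x²) = √(0.03602² + 0.002114² × 132²) = 0.2814; v_R² = 4.469e-06.
t = (0.2814 − 0.03602)/4.469e-06 = 54900 days.

54900 days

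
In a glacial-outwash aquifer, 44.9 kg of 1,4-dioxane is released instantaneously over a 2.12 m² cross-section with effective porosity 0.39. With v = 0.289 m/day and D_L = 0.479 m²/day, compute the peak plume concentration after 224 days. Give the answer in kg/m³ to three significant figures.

1.48 kg/m³

The peak of an instantaneous 1D plume sits at x = vt; there the Gaussian factor is 1 and C_max = M/(n_e·A·√(4πDt)), where n_e·A is the pore area the mass is dissolved in.
√(4πDt) = √(4π × 0.479 × 224) = 36.72 m, so C_max = 44.9/(0.39 × 2.12 × 36.72) = 1.48 kg/m³.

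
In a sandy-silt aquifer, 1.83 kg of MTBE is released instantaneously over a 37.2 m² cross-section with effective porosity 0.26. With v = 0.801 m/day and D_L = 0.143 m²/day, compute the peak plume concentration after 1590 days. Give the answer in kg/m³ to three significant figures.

0.00354 kg/m³

The peak of an instantaneous 1D plume sits at x = vt; there the Gaussian factor is 1 and C_max = M/(n_e·A·√(4πDt)), where n_e·A is the pore area the mass is dissolved in.
√(4πDt) = √(4π × 0.143 × 1590) = 53.45 m, so C_max = 1.83/(0.26 × 37.2 × 53.45) = 0.00354 kg/m³.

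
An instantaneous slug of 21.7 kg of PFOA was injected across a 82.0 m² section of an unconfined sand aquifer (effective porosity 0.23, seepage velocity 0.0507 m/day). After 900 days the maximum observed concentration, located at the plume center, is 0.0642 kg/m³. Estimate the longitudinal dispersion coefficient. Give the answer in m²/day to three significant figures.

0.0284 m²/day

At the plume center C_max = M/(n_e·A·√(4πDt)), so D = M²/(4πt·(n_e·A·C_max)²).
n_e·A·C_max = 0.23 × 82.0 × 0.0642 = 1.211 kg/m.
D = 21.7²/(4π × 900 × 1.211²) = 0.0284 m²/day.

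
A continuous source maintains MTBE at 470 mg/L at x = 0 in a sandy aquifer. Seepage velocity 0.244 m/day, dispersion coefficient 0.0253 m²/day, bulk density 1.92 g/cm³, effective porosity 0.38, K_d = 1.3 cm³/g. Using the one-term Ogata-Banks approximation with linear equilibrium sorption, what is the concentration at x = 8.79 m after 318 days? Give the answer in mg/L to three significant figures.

396 mg/L

Retardation factor R = 1 + ρ_b·K_d/n = 1 + 1.92 × 1.3/0.38 = 7.568.
Sorption retards both mechanisms: v_R = v/R = 0.03224 m/day, D_R = D/R = 0.003343 m²/day.
v_R·t = 0.03224 × 318 = 10.25232 m; 2√(D_R t) = 2.062 m; argument = (8.79 − 10.25232)/2.062 = -0.7092.
C = C₀ × ½·erfc(-0.7092) = 470 × 0.8421 = 396 mg/L.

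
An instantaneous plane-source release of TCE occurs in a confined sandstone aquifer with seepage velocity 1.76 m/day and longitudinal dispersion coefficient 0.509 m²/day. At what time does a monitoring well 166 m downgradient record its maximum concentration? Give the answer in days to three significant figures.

For the 1D instantaneous-source solution, setting ∂C/∂t = 0 at fixed x gives v²t² + 2Dt − x² = 0, so t = (√(D² + v²x²) − D)/v².
√(D² + v²x²) = √(0.509² + 1.76² × 166²) = 292.2; v² = 3.0976.
t = (292.2 − 0.509)/3.0976 = 94.2 days (vs. the pure-advection estimate x/v = 94.3 d).

94.2 days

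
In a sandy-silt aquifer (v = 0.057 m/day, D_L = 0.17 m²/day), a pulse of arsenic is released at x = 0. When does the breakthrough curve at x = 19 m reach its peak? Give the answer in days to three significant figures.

For the 1D instantaneous-source solution, setting ∂C/∂t = 0 at fixed x gives v²t² + 2Dt − x² = 0, so t = (√(D² + v²x²) − D)/v².
√(D² + v²x²) = √(0.17² + 0.057² × 19²) = 1.096; v² = 0.003249.
t = (1.096 − 0.17)/0.003249 = 285 days (vs. the pure-advection estimate x/v = 333 d).

285 days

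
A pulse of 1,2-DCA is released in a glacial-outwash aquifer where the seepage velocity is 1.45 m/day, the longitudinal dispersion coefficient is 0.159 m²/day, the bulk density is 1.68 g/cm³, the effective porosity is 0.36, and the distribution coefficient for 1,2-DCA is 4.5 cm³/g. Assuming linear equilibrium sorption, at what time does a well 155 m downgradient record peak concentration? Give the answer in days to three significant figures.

Retardation factor R = 1 + ρ_b·K_d/n = 1 + 1.68 × 4.5/0.36 = 22.00.
Sorption retards both mechanisms: v_R = v/R = 0.06591 m/day, D_R = D/R = 0.007227 m²/day.
Peak time from v_R²t² + 2D_R t − x² = 0: t = (√(D_R² + v_R²x²) − D_R)/v_R².
√(D_R² + v_R²x²) = √(0.007227² + 0.06591² × 155²) = 10.22; v_R² = 0.004344.
t = (10.22 − 0.007227)/0.004344 = 2350 days.

2350 days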